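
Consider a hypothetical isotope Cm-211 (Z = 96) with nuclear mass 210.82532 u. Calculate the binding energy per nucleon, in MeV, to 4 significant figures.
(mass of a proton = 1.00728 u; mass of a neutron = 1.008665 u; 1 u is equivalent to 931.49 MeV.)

8.256 MeV/nucleon

The nucleus contains 96 protons and 211 − 96 = 115 neutrons.
Σm = 96·m_p + 115·m_n = 96.69888 + 115.996475 = 212.695355 u
Mass defect Δm = 212.695355 − 210.82532 = 1.870035 u
E_B = 1.870035 × 931.49 = 1741.92 MeV
Per nucleon: 1741.92 / 211 = 8.256 MeV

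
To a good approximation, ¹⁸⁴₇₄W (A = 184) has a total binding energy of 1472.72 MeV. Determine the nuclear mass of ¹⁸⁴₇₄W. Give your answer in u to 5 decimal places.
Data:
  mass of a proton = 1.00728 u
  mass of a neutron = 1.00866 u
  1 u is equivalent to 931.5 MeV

183.91030 u

Mass defect = 1472.72 MeV / (931.5 MeV/u) = 1.5810199 u
Constituent mass = 74(1.00728) + 110(1.00866) = 185.49132 u
Nuclear mass = 185.49132 − 1.5810199 = 183.9103001 u ≈ 183.91030 u (to 5 decimal places)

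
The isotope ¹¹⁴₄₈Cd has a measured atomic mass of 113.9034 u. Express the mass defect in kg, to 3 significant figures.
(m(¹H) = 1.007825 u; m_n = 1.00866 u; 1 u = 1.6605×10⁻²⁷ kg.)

1.73e-27 kg

Σm = 48·m(¹H) + 66·m_n = 48.375600 + 66.57156 = 114.947160 u
Mass defect Δm = 114.947160 − 113.9034 = 1.043760 u
In SI units: 1.043760 u × 1.6605×10⁻²⁷ kg/u = 1.7332e-27 kg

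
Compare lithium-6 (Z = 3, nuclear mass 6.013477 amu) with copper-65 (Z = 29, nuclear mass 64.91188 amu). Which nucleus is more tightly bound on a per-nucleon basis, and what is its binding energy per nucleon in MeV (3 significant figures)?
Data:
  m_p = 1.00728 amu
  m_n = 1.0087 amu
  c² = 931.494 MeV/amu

lithium-6: Σm = 3(1.00728) + 3(1.0087) = 6.04794 amu; Δm = 0.034463 amu; E_B = 32.102 MeV; E_B/A = 5.350 MeV
copper-65: Σm = 29(1.00728) + 36(1.0087) = 65.52432 amu; Δm = 0.61244 amu; E_B = 570.48 MeV; E_B/A = 8.777 MeV
copper-65 has the higher binding energy per nucleon, so it is the more tightly bound nucleus.

copper-65; 8.78 MeV/nucleon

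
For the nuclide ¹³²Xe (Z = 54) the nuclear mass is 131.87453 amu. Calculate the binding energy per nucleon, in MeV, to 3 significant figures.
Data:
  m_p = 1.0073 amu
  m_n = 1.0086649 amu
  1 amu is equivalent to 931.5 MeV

Total constituent mass: 54 × 1.0073 + 78 × 1.0086649 = 133.0700622 amu
Mass defect Δm = 133.0700622 − 131.87453 = 1.1955322 amu
Converting to energy: 1.1955322 amu × 931.5 MeV/amu = 1113.64 MeV
Dividing by A = 132 gives 8.437 MeV per nucleon.

8.44 MeV/nucleon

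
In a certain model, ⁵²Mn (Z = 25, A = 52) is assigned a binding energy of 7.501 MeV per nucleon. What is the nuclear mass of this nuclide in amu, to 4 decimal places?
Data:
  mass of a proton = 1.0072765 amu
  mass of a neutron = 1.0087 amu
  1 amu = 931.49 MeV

51.9981 amu

Total binding energy = 52 × 7.501 = 390.052 MeV
Mass defect = 390.052 MeV / (931.49 MeV/amu) = 0.418740 amu
Constituent mass = 25(1.0072765) + 27(1.0087) = 52.4168125 amu
Nuclear mass = 52.4168125 − 0.418740 = 51.9980725 amu ≈ 51.9981 amu (to 4 decimal places)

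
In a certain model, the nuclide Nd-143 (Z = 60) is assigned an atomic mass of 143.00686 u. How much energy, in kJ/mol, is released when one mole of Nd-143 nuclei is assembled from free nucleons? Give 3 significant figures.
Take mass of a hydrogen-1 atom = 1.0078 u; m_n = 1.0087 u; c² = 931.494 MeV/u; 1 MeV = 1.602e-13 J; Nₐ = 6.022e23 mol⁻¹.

Z = 60, so N = A − Z = 143 − 60 = 83.
Σm = 60·m(¹H) + 83·m_n = 60.4680 + 83.7221 = 144.1901 u
Mass defect Δm = 144.1901 − 143.00686 = 1.18324 u
Converting to energy: 1.18324 u × 931.494 MeV/u = 1102.18 MeV
Per nucleus in joules: 1102.18 MeV × 1.602e-13 J/MeV = 1.7657e-10 J
Per mole: 1.7657e-10 J × 6.022e23 mol⁻¹ = 1.0633e+14 J/mol

1.06e+11 kJ/mol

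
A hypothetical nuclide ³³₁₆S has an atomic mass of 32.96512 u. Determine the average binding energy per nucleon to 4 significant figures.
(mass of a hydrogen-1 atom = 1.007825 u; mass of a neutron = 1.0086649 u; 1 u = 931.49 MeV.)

Mass of separated nucleons = 16(1.007825) + 17(1.0086649) = 16.125200 + 17.1473033 = 33.2725033 u
Mass defect Δm = 33.2725033 − 32.96512 = 0.3073833 u
Binding energy = Δm·c² = 0.3073833 × 931.49 MeV/u = 286.324 MeV
BE/A = 286.324 MeV / 33 = 8.676 MeV/nucleon

8.676 MeV/nucleon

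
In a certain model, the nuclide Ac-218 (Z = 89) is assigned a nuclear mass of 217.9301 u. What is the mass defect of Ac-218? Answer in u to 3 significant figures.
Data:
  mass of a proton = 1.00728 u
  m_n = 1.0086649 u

1.84 u

Z = 89, so N = A − Z = 218 − 89 = 129.
Σm = 89·m_p + 129·m_n = 89.64792 + 130.1177721 = 219.7656921 u
Δm = 219.7656921 − 217.9301 = 1.8355921 u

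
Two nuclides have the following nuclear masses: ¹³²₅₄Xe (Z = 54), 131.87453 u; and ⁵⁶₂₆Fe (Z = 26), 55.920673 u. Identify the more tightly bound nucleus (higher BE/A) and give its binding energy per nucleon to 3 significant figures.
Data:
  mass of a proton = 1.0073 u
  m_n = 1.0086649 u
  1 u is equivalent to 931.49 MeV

¹³²₅₄Xe: Σm = 54(1.0073) + 78(1.0086649) = 133.0700622 u; Δm = 1.1955322 u; E_B = 1113.63 MeV; E_B/A = 8.437 MeV
⁵⁶₂₆Fe: Σm = 26(1.0073) + 30(1.0086649) = 56.4497470 u; Δm = 0.5290740 u; E_B = 492.827 MeV; E_B/A = 8.800 MeV
⁵⁶₂₆Fe has the higher binding energy per nucleon, so it is the more tightly bound nucleus.

⁵⁶₂₆Fe; 8.80 MeV/nucleon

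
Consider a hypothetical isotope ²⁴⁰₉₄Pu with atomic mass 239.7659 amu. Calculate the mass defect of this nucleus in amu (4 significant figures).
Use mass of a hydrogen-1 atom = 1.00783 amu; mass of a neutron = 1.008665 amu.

2.235 amu

Mass of separated nucleons = 94(1.00783) + 146(1.008665) = 94.73602 + 147.265090 = 242.001110 amu
Mass defect Δm = 242.001110 − 239.7659 = 2.235210 amu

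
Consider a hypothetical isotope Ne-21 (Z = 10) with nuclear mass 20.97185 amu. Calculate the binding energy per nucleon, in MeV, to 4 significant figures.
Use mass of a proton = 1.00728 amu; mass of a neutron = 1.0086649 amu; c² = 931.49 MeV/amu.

With 10 protons and 11 neutrons (A = 21):
Total constituent mass: 10 × 1.00728 + 11 × 1.0086649 = 21.1681139 amu
Δm = 21.1681139 − 20.97185 = 0.1962639 amu
E_B = 0.1962639 × 931.49 = 182.818 MeV
Dividing by A = 21 gives 8.706 MeV per nucleon.

8.706 MeV/nucleon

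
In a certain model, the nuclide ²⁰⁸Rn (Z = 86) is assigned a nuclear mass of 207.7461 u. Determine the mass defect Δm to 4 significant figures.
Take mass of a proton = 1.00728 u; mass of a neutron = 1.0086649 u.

The nucleus contains 86 protons and 208 − 86 = 122 neutrons.
Mass of separated nucleons = 86(1.00728) + 122(1.0086649) = 86.62608 + 123.0571178 = 209.6831978 u
Mass defect Δm = 209.6831978 − 207.7461 = 1.9370978 u

1.937 u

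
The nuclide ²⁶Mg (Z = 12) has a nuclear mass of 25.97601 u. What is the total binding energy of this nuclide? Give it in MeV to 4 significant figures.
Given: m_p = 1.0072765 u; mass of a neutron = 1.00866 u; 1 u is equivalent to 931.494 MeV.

216.6 MeV

Mass of separated nucleons = 12(1.0072765) + 14(1.00866) = 12.0873180 + 14.12124 = 26.2085580 u
Δm = 26.2085580 − 25.97601 = 0.2325480 u
Converting to energy: 0.2325480 u × 931.494 MeV/u = 216.617 MeV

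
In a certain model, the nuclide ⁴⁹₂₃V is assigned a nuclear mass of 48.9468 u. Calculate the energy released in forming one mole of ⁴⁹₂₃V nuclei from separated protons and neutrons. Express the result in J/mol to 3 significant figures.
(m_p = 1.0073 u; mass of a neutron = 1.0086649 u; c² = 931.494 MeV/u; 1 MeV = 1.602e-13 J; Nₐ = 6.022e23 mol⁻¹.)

4.01e+13 J/mol

Z = 23, so N = A − Z = 49 − 23 = 26.
Total constituent mass: 23 × 1.0073 + 26 × 1.0086649 = 49.3931874 u
Mass defect Δm = 49.3931874 − 48.9468 = 0.4463874 u
Converting to energy: 0.4463874 u × 931.494 MeV/u = 415.807 MeV
Per nucleus in joules: 415.807 MeV × 1.602e-13 J/MeV = 6.6612e-11 J
Per mole: 6.6612e-11 J × 6.022e23 mol⁻¹ = 4.0114e+13 J/mol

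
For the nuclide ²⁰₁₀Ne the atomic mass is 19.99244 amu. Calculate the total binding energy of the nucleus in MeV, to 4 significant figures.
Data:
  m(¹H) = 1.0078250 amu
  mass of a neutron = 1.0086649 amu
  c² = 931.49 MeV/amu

Z = 10, so N = A − Z = 20 − 10 = 10.
Σm = 10·m(¹H) + 10·m_n = 10.0782500 + 10.0866490 = 20.1648990 amu
The mass defect is 20.1648990 − 19.99244 = 0.1724590 amu.
Binding energy = Δm·c² = 0.1724590 × 931.49 MeV/amu = 160.644 MeV

160.6 MeV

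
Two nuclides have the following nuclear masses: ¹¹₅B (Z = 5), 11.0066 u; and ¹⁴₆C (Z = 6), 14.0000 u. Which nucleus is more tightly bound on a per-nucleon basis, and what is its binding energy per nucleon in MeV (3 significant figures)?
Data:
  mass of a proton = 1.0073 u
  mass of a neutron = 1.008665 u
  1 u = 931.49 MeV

¹¹₅B: Σm = 5(1.0073) + 6(1.008665) = 11.088490 u; Δm = 0.081890 u; E_B = 76.280 MeV; E_B/A = 6.9345 MeV
¹⁴₆C: Σm = 6(1.0073) + 8(1.008665) = 14.113120 u; Δm = 0.113120 u; E_B = 105.37 MeV; E_B/A = 7.526 MeV
¹⁴₆C has the higher binding energy per nucleon, so it is the more tightly bound nucleus.

¹⁴₆C; 7.53 MeV/nucleon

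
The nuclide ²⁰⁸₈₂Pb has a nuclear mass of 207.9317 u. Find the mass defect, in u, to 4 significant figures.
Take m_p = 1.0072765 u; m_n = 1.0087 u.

1.761 u

Mass of separated nucleons = 82(1.0072765) + 126(1.0087) = 82.5966730 + 127.0962 = 209.6928730 u
Δm = 209.6928730 − 207.9317 = 1.7611730 u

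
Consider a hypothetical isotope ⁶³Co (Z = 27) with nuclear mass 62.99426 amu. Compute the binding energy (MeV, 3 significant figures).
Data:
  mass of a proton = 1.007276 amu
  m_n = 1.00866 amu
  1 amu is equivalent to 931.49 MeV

479 MeV

The nucleus contains 27 protons and 63 − 27 = 36 neutrons.
Σm = 27·m_p + 36·m_n = 27.196452 + 36.31176 = 63.508212 amu
Δm = 63.508212 − 62.99426 = 0.513952 amu
Converting to energy: 0.513952 amu × 931.49 MeV/amu = 478.741 MeV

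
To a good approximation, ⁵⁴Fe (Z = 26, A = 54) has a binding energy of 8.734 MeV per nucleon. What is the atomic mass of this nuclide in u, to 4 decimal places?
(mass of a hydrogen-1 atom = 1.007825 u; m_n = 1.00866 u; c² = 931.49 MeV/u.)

53.9396 u

Total binding energy = 54 × 8.734 = 471.636 MeV
Mass defect = 471.636 MeV / (931.49 MeV/u) = 0.506324 u
Constituent mass = 26(1.007825) + 28(1.00866) = 54.445930 u
Atomic mass = 54.445930 − 0.506324 = 53.939606 u ≈ 53.9396 u (to 4 decimal places)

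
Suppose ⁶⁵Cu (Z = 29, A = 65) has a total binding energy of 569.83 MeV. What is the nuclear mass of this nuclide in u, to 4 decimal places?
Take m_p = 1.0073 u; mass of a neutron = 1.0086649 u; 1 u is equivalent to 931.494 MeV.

Mass defect = 569.83 MeV / (931.494 MeV/u) = 0.611738 u
Constituent mass = 29(1.0073) + 36(1.0086649) = 65.5236364 u
Nuclear mass = 65.5236364 − 0.611738 = 64.9118984 u ≈ 64.9119 u (to 4 decimal places)

64.9119 u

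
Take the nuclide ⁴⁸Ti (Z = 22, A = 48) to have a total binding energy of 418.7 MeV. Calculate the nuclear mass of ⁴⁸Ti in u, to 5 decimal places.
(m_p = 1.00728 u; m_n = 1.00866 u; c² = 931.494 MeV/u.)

47.93583 u

Mass defect = 418.7 MeV / (931.494 MeV/u) = 0.4494930 u
Constituent mass = 22(1.00728) + 26(1.00866) = 48.38532 u
Nuclear mass = 48.38532 − 0.4494930 = 47.9358270 u ≈ 47.93583 u (to 5 decimal places)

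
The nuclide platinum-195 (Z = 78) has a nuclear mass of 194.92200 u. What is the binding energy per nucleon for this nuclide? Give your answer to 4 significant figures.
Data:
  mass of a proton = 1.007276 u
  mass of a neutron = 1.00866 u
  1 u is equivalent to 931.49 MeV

With 78 protons and 117 neutrons (A = 195):
Mass of separated nucleons = 78(1.007276) + 117(1.00866) = 78.567528 + 118.01322 = 196.580748 u
Δm = 196.580748 − 194.92200 = 1.658748 u
Converting to energy: 1.658748 u × 931.49 MeV/u = 1545.11 MeV
Dividing by A = 195 gives 7.924 MeV per nucleon.

7.924 MeV/nucleon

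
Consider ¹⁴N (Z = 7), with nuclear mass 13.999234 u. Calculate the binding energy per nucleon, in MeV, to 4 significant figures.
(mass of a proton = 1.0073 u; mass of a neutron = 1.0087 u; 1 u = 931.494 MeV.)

The nucleus contains 7 protons and 14 − 7 = 7 neutrons.
Mass of separated nucleons = 7(1.0073) + 7(1.0087) = 7.0511 + 7.0609 = 14.1120 u
Mass defect Δm = 14.1120 − 13.999234 = 0.112766 u
Converting to energy: 0.112766 u × 931.494 MeV/u = 105.041 MeV
BE/A = 105.041 MeV / 14 = 7.503 MeV/nucleon

7.503 MeV/nucleon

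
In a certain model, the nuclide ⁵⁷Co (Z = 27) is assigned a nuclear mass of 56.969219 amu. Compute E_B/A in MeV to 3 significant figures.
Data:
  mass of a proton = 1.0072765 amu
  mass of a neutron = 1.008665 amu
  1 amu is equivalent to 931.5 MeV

7.96 MeV/nucleon

With 27 protons and 30 neutrons (A = 57):
Total constituent mass: 27 × 1.0072765 + 30 × 1.008665 = 57.4564155 amu
Mass defect Δm = 57.4564155 − 56.969219 = 0.4871965 amu
Converting to energy: 0.4871965 amu × 931.5 MeV/amu = 453.824 MeV
Per nucleon: 453.824 / 57 = 7.962 MeV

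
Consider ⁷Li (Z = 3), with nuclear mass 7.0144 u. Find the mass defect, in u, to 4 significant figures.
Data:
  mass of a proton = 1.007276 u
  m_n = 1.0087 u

Mass of separated nucleons = 3(1.007276) + 4(1.0087) = 3.021828 + 4.0348 = 7.056628 u
The mass defect is 7.056628 − 7.0144 = 0.042228 u.

0.04223 u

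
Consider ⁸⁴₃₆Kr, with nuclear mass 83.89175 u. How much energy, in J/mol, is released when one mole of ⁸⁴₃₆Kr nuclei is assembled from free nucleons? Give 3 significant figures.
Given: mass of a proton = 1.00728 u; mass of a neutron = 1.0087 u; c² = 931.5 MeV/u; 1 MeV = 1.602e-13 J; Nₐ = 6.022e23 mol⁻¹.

Z = 36, so N = A − Z = 84 − 36 = 48.
Total constituent mass: 36 × 1.00728 + 48 × 1.0087 = 84.67968 u
Mass defect Δm = 84.67968 − 83.89175 = 0.78793 u
Converting to energy: 0.78793 u × 931.5 MeV/u = 733.957 MeV
Per nucleus in joules: 733.957 MeV × 1.602e-13 J/MeV = 1.1758e-10 J
Per mole: 1.1758e-10 J × 6.022e23 mol⁻¹ = 7.0807e+13 J/mol

7.08e+13 J/mol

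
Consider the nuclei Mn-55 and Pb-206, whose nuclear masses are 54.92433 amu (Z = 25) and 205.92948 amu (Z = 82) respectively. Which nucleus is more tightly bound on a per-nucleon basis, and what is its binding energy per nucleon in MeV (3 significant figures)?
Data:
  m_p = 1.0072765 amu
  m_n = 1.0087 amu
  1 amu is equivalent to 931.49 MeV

Mn-55; 8.78 MeV/nucleon

Mn-55: Σm = 25(1.0072765) + 30(1.0087) = 55.4429125 amu; Δm = 0.5185825 amu; E_B = 483.05 MeV; E_B/A = 8.783 MeV
Pb-206: Σm = 82(1.0072765) + 124(1.0087) = 207.6754730 amu; Δm = 1.7459930 amu; E_B = 1626.4 MeV; E_B/A = 7.895 MeV
Mn-55 has the higher binding energy per nucleon, so it is the more tightly bound nucleus.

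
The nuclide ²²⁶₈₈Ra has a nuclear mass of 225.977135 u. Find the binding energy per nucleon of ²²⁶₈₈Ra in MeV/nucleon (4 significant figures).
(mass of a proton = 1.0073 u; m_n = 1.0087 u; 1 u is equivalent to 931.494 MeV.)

7.690 MeV/nucleon

The nucleus contains 88 protons and 226 − 88 = 138 neutrons.
Σm = 88·m_p + 138·m_n = 88.6424 + 139.2006 = 227.8430 u
Δm = 227.8430 − 225.977135 = 1.865865 u
E_B = 1.865865 × 931.494 = 1738.04 MeV
Per nucleon: 1738.04 / 226 = 7.690 MeV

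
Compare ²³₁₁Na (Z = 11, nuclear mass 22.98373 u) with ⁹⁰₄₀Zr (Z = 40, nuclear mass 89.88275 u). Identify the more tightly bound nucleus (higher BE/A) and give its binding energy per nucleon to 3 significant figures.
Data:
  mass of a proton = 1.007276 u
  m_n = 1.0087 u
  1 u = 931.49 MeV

⁹⁰₄₀Zr; 8.73 MeV/nucleon

²³₁₁Na: Σm = 11(1.007276) + 12(1.0087) = 23.184436 u; Δm = 0.200706 u; E_B = 186.96 MeV; E_B/A = 8.129 MeV
⁹⁰₄₀Zr: Σm = 40(1.007276) + 50(1.0087) = 90.726040 u; Δm = 0.843290 u; E_B = 785.52 MeV; E_B/A = 8.728 MeV
⁹⁰₄₀Zr has the higher binding energy per nucleon, so it is the more tightly bound nucleus.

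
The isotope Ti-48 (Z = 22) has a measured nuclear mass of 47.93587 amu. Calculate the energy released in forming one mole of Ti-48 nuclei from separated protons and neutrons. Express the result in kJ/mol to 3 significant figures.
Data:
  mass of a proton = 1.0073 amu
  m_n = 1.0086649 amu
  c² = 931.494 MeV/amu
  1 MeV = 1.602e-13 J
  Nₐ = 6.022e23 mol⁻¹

4.04e+10 kJ/mol

The nucleus contains 22 protons and 48 − 22 = 26 neutrons.
Total constituent mass: 22 × 1.0073 + 26 × 1.0086649 = 48.3858874 amu
Δm = 48.3858874 − 47.93587 = 0.4500174 amu
Binding energy = Δm·c² = 0.4500174 × 931.494 MeV/amu = 419.189 MeV
Per nucleus in joules: 419.189 MeV × 1.602e-13 J/MeV = 6.7154e-11 J
Per mole: 6.7154e-11 J × 6.022e23 mol⁻¹ = 4.0440e+13 J/mol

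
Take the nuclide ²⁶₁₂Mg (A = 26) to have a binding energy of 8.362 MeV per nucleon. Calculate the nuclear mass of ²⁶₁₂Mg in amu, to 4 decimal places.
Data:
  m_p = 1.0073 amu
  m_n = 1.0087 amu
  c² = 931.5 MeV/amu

25.9760 amu

Total binding energy = 26 × 8.362 = 217.412 MeV
Mass defect = 217.412 MeV / (931.5 MeV/amu) = 0.233400 amu
Constituent mass = 12(1.0073) + 14(1.0087) = 26.2094 amu
Nuclear mass = 26.2094 − 0.233400 = 25.976000 amu ≈ 25.9760 amu (to 4 decimal places)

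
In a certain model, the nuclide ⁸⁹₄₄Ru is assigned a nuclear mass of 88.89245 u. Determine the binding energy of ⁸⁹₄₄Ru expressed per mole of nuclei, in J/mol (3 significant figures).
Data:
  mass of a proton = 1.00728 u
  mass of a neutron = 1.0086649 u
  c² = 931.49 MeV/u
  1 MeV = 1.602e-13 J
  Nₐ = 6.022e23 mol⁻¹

With 44 protons and 45 neutrons (A = 89):
Mass of separated nucleons = 44(1.00728) + 45(1.0086649) = 44.32032 + 45.3899205 = 89.7102405 u
The mass defect is 89.7102405 − 88.89245 = 0.8177905 u.
Converting to energy: 0.8177905 u × 931.49 MeV/u = 761.764 MeV
Per nucleus in joules: 761.764 MeV × 1.602e-13 J/MeV = 1.2203e-10 J
Per mole: 1.2203e-10 J × 6.022e23 mol⁻¹ = 7.3486e+13 J/mol

7.35e+13 J/mol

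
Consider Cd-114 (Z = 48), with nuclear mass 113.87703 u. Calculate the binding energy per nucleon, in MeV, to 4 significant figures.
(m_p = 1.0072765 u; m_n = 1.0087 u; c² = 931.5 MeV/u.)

With 48 protons and 66 neutrons (A = 114):
Mass of separated nucleons = 48(1.0072765) + 66(1.0087) = 48.3492720 + 66.5742 = 114.9234720 u
Δm = 114.9234720 − 113.87703 = 1.0464420 u
Binding energy = Δm·c² = 1.0464420 × 931.5 MeV/u = 974.761 MeV
Per nucleon: 974.761 / 114 = 8.551 MeV

8.551 MeV/nucleon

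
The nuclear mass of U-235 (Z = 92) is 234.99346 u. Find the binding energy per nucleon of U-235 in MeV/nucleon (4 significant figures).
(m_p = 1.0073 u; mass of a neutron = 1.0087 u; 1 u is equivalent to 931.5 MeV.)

7.619 MeV/nucleon

Total constituent mass: 92 × 1.0073 + 143 × 1.0087 = 236.9157 u
The mass defect is 236.9157 − 234.99346 = 1.92224 u.
E_B = 1.92224 × 931.5 = 1790.57 MeV
BE/A = 1790.57 MeV / 235 = 7.619 MeV/nucleon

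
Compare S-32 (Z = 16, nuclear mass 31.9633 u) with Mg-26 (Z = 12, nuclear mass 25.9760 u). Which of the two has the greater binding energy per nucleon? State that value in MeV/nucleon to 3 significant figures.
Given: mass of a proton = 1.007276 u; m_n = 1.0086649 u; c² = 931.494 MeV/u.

S-32: Σm = 16(1.007276) + 16(1.0086649) = 32.2550544 u; Δm = 0.2917544 u; E_B = 271.77 MeV; E_B/A = 8.493 MeV
Mg-26: Σm = 12(1.007276) + 14(1.0086649) = 26.2086206 u; Δm = 0.2326206 u; E_B = 216.68 MeV; E_B/A = 8.334 MeV
S-32 has the higher binding energy per nucleon, so it is the more tightly bound nucleus.

S-32; 8.49 MeV/nucleon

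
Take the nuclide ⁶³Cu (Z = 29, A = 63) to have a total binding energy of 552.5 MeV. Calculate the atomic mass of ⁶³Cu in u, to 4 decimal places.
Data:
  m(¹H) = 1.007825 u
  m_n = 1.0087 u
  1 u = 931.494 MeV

Mass defect = 552.5 MeV / (931.494 MeV/u) = 0.593133 u
Constituent mass = 29(1.007825) + 34(1.0087) = 63.522725 u
Atomic mass = 63.522725 − 0.593133 = 62.929592 u ≈ 62.9296 u (to 4 decimal places)

62.9296 u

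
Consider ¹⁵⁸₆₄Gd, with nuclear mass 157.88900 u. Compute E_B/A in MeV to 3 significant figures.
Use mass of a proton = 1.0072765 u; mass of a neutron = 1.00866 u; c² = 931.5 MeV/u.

8.20 MeV/nucleon

Σm = 64·m_p + 94·m_n = 64.4656960 + 94.81404 = 159.2797360 u
The mass defect is 159.2797360 − 157.88900 = 1.3907360 u.
Binding energy = Δm·c² = 1.3907360 × 931.5 MeV/u = 1295.47 MeV
BE/A = 1295.47 MeV / 158 = 8.199 MeV/nucleon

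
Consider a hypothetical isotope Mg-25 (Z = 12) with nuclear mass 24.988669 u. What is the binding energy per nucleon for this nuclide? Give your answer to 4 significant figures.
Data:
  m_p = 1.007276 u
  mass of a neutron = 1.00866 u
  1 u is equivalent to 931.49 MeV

The nucleus contains 12 protons and 25 − 12 = 13 neutrons.
Mass of separated nucleons = 12(1.007276) + 13(1.00866) = 12.087312 + 13.11258 = 25.199892 u
Mass defect Δm = 25.199892 − 24.988669 = 0.211223 u
Converting to energy: 0.211223 u × 931.49 MeV/u = 196.752 MeV
Dividing by A = 25 gives 7.870 MeV per nucleon.

7.870 MeV/nucleon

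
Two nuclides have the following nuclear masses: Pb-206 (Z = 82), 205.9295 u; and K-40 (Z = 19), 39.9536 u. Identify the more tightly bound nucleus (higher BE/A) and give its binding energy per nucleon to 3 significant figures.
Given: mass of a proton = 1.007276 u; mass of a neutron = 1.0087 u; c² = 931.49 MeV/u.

K-40; 8.55 MeV/nucleon

Pb-206: Σm = 82(1.007276) + 124(1.0087) = 207.675432 u; Δm = 1.745932 u; E_B = 1626.3 MeV; E_B/A = 7.8947 MeV
K-40: Σm = 19(1.007276) + 21(1.0087) = 40.320944 u; Δm = 0.367344 u; E_B = 342.177 MeV; E_B/A = 8.554 MeV
K-40 has the higher binding energy per nucleon, so it is the more tightly bound nucleus.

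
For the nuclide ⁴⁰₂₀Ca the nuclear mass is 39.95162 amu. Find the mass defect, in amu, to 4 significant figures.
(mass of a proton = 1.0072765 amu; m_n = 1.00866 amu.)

0.3671 amu

Total constituent mass: 20 × 1.0072765 + 20 × 1.00866 = 40.3187300 amu
Δm = 40.3187300 − 39.95162 = 0.3671100 amu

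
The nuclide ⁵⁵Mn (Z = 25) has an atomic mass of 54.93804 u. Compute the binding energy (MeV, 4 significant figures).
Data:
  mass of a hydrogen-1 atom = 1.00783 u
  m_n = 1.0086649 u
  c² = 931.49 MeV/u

482.2 MeV

With 25 protons and 30 neutrons (A = 55):
Σm = 25·m(¹H) + 30·m_n = 25.19575 + 30.2599470 = 55.4556970 u
The mass defect is 55.4556970 − 54.93804 = 0.5176570 u.
Binding energy = Δm·c² = 0.5176570 × 931.49 MeV/u = 482.192 MeV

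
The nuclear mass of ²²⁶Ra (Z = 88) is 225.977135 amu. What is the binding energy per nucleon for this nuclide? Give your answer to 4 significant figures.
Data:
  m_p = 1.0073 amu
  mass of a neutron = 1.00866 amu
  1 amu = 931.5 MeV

Z = 88, so N = A − Z = 226 − 88 = 138.
Mass of separated nucleons = 88(1.0073) + 138(1.00866) = 88.6424 + 139.19508 = 227.83748 amu
Mass defect Δm = 227.83748 − 225.977135 = 1.860345 amu
Converting to energy: 1.860345 amu × 931.5 MeV/amu = 1732.91 MeV
Dividing by A = 226 gives 7.668 MeV per nucleon.

7.668 MeV/nucleon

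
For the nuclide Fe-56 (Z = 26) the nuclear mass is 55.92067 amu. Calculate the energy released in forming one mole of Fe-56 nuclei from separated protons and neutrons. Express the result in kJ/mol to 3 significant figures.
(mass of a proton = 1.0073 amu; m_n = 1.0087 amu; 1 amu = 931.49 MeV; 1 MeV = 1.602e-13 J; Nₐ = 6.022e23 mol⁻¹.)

4.76e+10 kJ/mol

With 26 protons and 30 neutrons (A = 56):
Σm = 26·m_p + 30·m_n = 26.1898 + 30.2610 = 56.4508 amu
Mass defect Δm = 56.4508 − 55.92067 = 0.53013 amu
Converting to energy: 0.53013 amu × 931.49 MeV/amu = 493.811 MeV
Per nucleus in joules: 493.811 MeV × 1.602e-13 J/MeV = 7.9109e-11 J
Per mole: 7.9109e-11 J × 6.022e23 mol⁻¹ = 4.7639e+13 J/mol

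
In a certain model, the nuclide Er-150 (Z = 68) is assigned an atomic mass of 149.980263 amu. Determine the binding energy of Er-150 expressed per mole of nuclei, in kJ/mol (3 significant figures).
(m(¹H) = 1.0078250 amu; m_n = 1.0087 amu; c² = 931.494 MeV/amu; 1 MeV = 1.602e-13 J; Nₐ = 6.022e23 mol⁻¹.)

1.14e+11 kJ/mol

With 68 protons and 82 neutrons (A = 150):
Total constituent mass: 68 × 1.0078250 + 82 × 1.0087 = 151.2455000 amu
The mass defect is 151.2455000 − 149.980263 = 1.2652370 amu.
Converting to energy: 1.2652370 amu × 931.494 MeV/amu = 1178.56 MeV
Per nucleus in joules: 1178.56 MeV × 1.602e-13 J/MeV = 1.8881e-10 J
Per mole: 1.8881e-10 J × 6.022e23 mol⁻¹ = 1.1370e+14 J/mol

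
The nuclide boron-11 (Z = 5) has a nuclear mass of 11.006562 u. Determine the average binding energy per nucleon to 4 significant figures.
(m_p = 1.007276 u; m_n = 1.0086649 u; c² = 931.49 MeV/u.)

6.928 MeV/nucleon

Z = 5, so N = A − Z = 11 − 5 = 6.
Mass of separated nucleons = 5(1.007276) + 6(1.0086649) = 5.036380 + 6.0519894 = 11.0883694 u
Mass defect Δm = 11.0883694 − 11.006562 = 0.0818074 u
E_B = 0.0818074 × 931.49 = 76.2028 MeV
Per nucleon: 76.2028 / 11 = 6.928 MeV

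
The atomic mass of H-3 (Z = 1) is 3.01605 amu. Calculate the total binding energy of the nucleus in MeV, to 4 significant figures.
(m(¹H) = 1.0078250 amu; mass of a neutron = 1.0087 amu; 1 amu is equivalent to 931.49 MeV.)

Z = 1, so N = A − Z = 3 − 1 = 2.
Mass of separated nucleons = 1(1.0078250) + 2(1.0087) = 1.0078250 + 2.0174 = 3.0252250 amu
Mass defect Δm = 3.0252250 − 3.01605 = 0.0091750 amu
Converting to energy: 0.0091750 amu × 931.49 MeV/amu = 8.54642 MeV

8.546 MeV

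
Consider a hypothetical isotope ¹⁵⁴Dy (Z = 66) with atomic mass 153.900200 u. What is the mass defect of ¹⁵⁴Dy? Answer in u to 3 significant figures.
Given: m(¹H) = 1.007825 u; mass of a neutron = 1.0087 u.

The nucleus contains 66 protons and 154 − 66 = 88 neutrons.
Total constituent mass: 66 × 1.007825 + 88 × 1.0087 = 155.282050 u
The mass defect is 155.282050 − 153.900200 = 1.381850 u.

1.38 u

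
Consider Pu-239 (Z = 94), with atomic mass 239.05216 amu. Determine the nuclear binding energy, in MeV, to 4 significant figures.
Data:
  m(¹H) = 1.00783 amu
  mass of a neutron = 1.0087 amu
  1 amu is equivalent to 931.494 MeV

Z = 94, so N = A − Z = 239 − 94 = 145.
Σm = 94·m(¹H) + 145·m_n = 94.73602 + 146.2615 = 240.99752 amu
Mass defect Δm = 240.99752 − 239.05216 = 1.94536 amu
E_B = 1.94536 × 931.494 = 1812.09 MeV

1812 MeV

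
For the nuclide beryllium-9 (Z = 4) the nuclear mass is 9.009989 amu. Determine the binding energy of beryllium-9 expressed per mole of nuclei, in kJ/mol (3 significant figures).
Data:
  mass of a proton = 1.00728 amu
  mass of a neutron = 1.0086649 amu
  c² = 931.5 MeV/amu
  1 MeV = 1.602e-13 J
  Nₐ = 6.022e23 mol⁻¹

5.61e+09 kJ/mol

With 4 protons and 5 neutrons (A = 9):
Σm = 4·m_p + 5·m_n = 4.02912 + 5.0433245 = 9.0724445 amu
Δm = 9.0724445 − 9.009989 = 0.0624555 amu
E_B = 0.0624555 × 931.5 = 58.1773 MeV
Per nucleus in joules: 58.1773 MeV × 1.602e-13 J/MeV = 9.3200e-12 J
Per mole: 9.3200e-12 J × 6.022e23 mol⁻¹ = 5.6125e+12 J/mol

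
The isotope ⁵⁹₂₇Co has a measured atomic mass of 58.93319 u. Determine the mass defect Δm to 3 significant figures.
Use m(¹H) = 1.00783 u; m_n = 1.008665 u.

0.556 u

With 27 protons and 32 neutrons (A = 59):
Σm = 27·m(¹H) + 32·m_n = 27.21141 + 32.277280 = 59.488690 u
Δm = 59.488690 − 58.93319 = 0.555500 u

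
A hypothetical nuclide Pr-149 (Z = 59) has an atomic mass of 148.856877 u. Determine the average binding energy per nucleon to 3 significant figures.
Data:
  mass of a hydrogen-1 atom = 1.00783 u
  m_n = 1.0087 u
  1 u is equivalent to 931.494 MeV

Total constituent mass: 59 × 1.00783 + 90 × 1.0087 = 150.24497 u
Δm = 150.24497 − 148.856877 = 1.388093 u
Binding energy = Δm·c² = 1.388093 × 931.494 MeV/u = 1293.00 MeV
BE/A = 1293.00 MeV / 149 = 8.678 MeV/nucleon

8.68 MeV/nucleon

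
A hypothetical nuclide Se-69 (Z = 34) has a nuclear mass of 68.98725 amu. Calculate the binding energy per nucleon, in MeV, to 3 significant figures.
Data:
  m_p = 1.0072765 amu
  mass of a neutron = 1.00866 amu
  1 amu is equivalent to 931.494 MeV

With 34 protons and 35 neutrons (A = 69):
Total constituent mass: 34 × 1.0072765 + 35 × 1.00866 = 69.5505010 amu
Δm = 69.5505010 − 68.98725 = 0.5632510 amu
Binding energy = Δm·c² = 0.5632510 × 931.494 MeV/amu = 524.665 MeV
Dividing by A = 69 gives 7.604 MeV per nucleon.

7.60 MeV/nucleon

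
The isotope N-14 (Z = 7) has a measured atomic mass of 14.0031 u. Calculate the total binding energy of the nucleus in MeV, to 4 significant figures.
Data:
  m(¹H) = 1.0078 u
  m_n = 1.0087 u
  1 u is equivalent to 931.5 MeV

The nucleus contains 7 protons and 14 − 7 = 7 neutrons.
Mass of separated nucleons = 7(1.0078) + 7(1.0087) = 7.0546 + 7.0609 = 14.1155 u
The mass defect is 14.1155 − 14.0031 = 0.1124 u.
Binding energy = Δm·c² = 0.1124 × 931.5 MeV/u = 104.701 MeV

104.7 MeV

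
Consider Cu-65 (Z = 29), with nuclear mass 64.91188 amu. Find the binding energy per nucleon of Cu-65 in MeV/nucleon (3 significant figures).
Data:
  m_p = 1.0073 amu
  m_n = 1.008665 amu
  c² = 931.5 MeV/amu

8.77 MeV/nucleon

The nucleus contains 29 protons and 65 − 29 = 36 neutrons.
Total constituent mass: 29 × 1.0073 + 36 × 1.008665 = 65.523640 amu
Δm = 65.523640 − 64.91188 = 0.611760 amu
Binding energy = Δm·c² = 0.611760 × 931.5 MeV/amu = 569.854 MeV
Per nucleon: 569.854 / 65 = 8.767 MeV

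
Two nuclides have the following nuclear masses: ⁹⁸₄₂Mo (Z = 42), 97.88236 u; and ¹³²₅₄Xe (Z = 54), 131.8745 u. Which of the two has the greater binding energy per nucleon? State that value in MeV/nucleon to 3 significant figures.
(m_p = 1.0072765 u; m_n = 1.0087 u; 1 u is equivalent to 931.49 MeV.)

⁹⁸₄₂Mo; 8.65 MeV/nucleon

⁹⁸₄₂Mo: Σm = 42(1.0072765) + 56(1.0087) = 98.7928130 u; Δm = 0.9104530 u; E_B = 848.08 MeV; E_B/A = 8.654 MeV
¹³²₅₄Xe: Σm = 54(1.0072765) + 78(1.0087) = 133.0715310 u; Δm = 1.1970310 u; E_B = 1115.0 MeV; E_B/A = 8.447 MeV
⁹⁸₄₂Mo has the higher binding energy per nucleon, so it is the more tightly bound nucleus.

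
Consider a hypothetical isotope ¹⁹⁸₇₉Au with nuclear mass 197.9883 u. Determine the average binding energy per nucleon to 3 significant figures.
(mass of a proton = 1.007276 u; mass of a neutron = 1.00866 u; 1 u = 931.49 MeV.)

7.61 MeV/nucleon

The nucleus contains 79 protons and 198 − 79 = 119 neutrons.
Total constituent mass: 79 × 1.007276 + 119 × 1.00866 = 199.605344 u
Mass defect Δm = 199.605344 − 197.9883 = 1.617044 u
Converting to energy: 1.617044 u × 931.49 MeV/u = 1506.26 MeV
BE/A = 1506.26 MeV / 198 = 7.607 MeV/nucleon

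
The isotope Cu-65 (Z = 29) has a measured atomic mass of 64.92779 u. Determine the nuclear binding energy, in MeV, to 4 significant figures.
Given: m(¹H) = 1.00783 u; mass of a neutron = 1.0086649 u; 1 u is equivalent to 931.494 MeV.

569.3 MeV

Σm = 29·m(¹H) + 36·m_n = 29.22707 + 36.3119364 = 65.5390064 u
Mass defect Δm = 65.5390064 − 64.92779 = 0.6112164 u
Converting to energy: 0.6112164 u × 931.494 MeV/u = 569.344 MeV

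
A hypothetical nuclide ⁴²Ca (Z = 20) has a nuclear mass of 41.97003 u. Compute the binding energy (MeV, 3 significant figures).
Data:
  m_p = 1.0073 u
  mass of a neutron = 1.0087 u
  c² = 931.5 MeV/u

342 MeV

The nucleus contains 20 protons and 42 − 20 = 22 neutrons.
Total constituent mass: 20 × 1.0073 + 22 × 1.0087 = 42.3374 u
Δm = 42.3374 − 41.97003 = 0.36737 u
E_B = 0.36737 × 931.5 = 342.205 MeV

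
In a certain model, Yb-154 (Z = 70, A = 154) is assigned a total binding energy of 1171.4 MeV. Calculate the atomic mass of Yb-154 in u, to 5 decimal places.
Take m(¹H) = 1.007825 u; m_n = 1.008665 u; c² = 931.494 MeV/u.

Mass defect = 1171.4 MeV / (931.494 MeV/u) = 1.2575497 u
Constituent mass = 70(1.007825) + 84(1.008665) = 155.275610 u
Atomic mass = 155.275610 − 1.2575497 = 154.0180603 u ≈ 154.01806 u (to 5 decimal places)

154.01806 u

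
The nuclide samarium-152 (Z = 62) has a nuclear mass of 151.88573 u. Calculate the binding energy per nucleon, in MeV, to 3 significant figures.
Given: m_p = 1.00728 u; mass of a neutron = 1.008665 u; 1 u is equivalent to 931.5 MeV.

With 62 protons and 90 neutrons (A = 152):
Σm = 62·m_p + 90·m_n = 62.45136 + 90.779850 = 153.231210 u
Mass defect Δm = 153.231210 − 151.88573 = 1.345480 u
E_B = 1.345480 × 931.5 = 1253.31 MeV
Dividing by A = 152 gives 8.245 MeV per nucleon.

8.25 MeV/nucleon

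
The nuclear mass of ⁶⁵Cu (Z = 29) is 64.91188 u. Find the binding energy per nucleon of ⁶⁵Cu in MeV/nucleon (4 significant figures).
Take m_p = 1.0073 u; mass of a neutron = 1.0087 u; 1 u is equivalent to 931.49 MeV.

8.785 MeV/nucleon

Z = 29, so N = A − Z = 65 − 29 = 36.
Total constituent mass: 29 × 1.0073 + 36 × 1.0087 = 65.5249 u
The mass defect is 65.5249 − 64.91188 = 0.61302 u.
Converting to energy: 0.61302 u × 931.49 MeV/u = 571.022 MeV
Per nucleon: 571.022 / 65 = 8.785 MeV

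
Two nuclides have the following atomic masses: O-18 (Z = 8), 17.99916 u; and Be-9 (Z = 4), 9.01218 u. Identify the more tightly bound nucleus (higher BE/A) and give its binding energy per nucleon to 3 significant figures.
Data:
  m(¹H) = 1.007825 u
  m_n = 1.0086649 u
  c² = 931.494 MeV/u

O-18; 7.77 MeV/nucleon

O-18: Σm = 8(1.007825) + 10(1.0086649) = 18.1492490 u; Δm = 0.1500890 u; E_B = 139.81 MeV; E_B/A = 7.767 MeV
Be-9: Σm = 4(1.007825) + 5(1.0086649) = 9.0746245 u; Δm = 0.0624445 u; E_B = 58.167 MeV; E_B/A = 6.463 MeV
O-18 has the higher binding energy per nucleon, so it is the more tightly bound nucleus.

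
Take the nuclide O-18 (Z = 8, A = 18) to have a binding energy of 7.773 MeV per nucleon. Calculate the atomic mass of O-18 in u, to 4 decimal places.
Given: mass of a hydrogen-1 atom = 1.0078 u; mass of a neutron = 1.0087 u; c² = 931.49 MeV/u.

Total binding energy = 18 × 7.773 = 139.914 MeV
Mass defect = 139.914 MeV / (931.49 MeV/u) = 0.150205 u
Constituent mass = 8(1.0078) + 10(1.0087) = 18.1494 u
Atomic mass = 18.1494 − 0.150205 = 17.999195 u ≈ 17.9992 u (to 4 decimal places)

17.9992 u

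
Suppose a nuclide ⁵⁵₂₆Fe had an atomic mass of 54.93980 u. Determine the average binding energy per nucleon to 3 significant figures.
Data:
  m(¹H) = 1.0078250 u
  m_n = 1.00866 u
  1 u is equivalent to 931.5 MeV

8.72 MeV/nucleon

Z = 26, so N = A − Z = 55 − 26 = 29.
Mass of separated nucleons = 26(1.0078250) + 29(1.00866) = 26.2034500 + 29.25114 = 55.4545900 u
Δm = 55.4545900 − 54.93980 = 0.5147900 u
Converting to energy: 0.5147900 u × 931.5 MeV/u = 479.527 MeV
BE/A = 479.527 MeV / 55 = 8.719 MeV/nucleon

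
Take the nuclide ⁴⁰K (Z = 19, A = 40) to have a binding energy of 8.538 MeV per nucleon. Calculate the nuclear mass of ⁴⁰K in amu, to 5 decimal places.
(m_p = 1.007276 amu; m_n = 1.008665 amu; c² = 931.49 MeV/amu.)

39.95357 amu

Total binding energy = 40 × 8.538 = 341.520 MeV
Mass defect = 341.520 MeV / (931.49 MeV/amu) = 0.3666384 amu
Constituent mass = 19(1.007276) + 21(1.008665) = 40.320209 amu
Nuclear mass = 40.320209 − 0.3666384 = 39.9535706 amu ≈ 39.95357 amu (to 5 decimal places)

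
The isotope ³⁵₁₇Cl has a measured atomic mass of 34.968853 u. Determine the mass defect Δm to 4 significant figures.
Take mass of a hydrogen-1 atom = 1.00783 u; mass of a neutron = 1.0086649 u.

0.3202 u

Σm = 17·m(¹H) + 18·m_n = 17.13311 + 18.1559682 = 35.2890782 u
The mass defect is 35.2890782 − 34.968853 = 0.3202252 u.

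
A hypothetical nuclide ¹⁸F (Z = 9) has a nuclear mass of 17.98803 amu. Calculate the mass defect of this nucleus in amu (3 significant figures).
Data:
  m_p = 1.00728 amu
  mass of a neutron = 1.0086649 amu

0.155 amu

With 9 protons and 9 neutrons (A = 18):
Mass of separated nucleons = 9(1.00728) + 9(1.0086649) = 9.06552 + 9.0779841 = 18.1435041 amu
Mass defect Δm = 18.1435041 − 17.98803 = 0.1554741 amu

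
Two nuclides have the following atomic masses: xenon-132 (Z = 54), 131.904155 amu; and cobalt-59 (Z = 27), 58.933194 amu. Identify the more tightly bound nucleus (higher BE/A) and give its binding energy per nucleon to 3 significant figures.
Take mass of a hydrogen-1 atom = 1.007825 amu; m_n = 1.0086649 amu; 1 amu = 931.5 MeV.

xenon-132: Σm = 54(1.007825) + 78(1.0086649) = 133.0984122 amu; Δm = 1.1942572 amu; E_B = 1112.5 MeV; E_B/A = 8.428 MeV
cobalt-59: Σm = 27(1.007825) + 32(1.0086649) = 59.4885518 amu; Δm = 0.5553578 amu; E_B = 517.32 MeV; E_B/A = 8.768 MeV
cobalt-59 has the higher binding energy per nucleon, so it is the more tightly bound nucleus.

cobalt-59; 8.77 MeV/nucleon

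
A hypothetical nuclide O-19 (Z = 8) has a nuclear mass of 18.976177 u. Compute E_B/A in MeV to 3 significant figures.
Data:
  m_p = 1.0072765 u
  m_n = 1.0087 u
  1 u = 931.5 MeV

8.71 MeV/nucleon

Z = 8, so N = A − Z = 19 − 8 = 11.
Σm = 8·m_p + 11·m_n = 8.0582120 + 11.0957 = 19.1539120 u
The mass defect is 19.1539120 − 18.976177 = 0.1777350 u.
Binding energy = Δm·c² = 0.1777350 × 931.5 MeV/u = 165.560 MeV
Dividing by A = 19 gives 8.714 MeV per nucleon.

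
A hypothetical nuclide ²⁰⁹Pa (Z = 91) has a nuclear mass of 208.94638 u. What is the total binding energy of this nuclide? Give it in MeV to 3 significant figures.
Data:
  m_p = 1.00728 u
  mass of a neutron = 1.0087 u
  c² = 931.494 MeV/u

1620 MeV

The nucleus contains 91 protons and 209 − 91 = 118 neutrons.
Total constituent mass: 91 × 1.00728 + 118 × 1.0087 = 210.68908 u
Δm = 210.68908 − 208.94638 = 1.74270 u
E_B = 1.74270 × 931.494 = 1623.31 MeV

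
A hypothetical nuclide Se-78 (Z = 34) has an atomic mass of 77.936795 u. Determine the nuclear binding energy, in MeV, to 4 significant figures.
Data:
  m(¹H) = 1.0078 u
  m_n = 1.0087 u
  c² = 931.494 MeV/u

662.5 MeV

Z = 34, so N = A − Z = 78 − 34 = 44.
Σm = 34·m(¹H) + 44·m_n = 34.2652 + 44.3828 = 78.6480 u
Δm = 78.6480 − 77.936795 = 0.711205 u
Binding energy = Δm·c² = 0.711205 × 931.494 MeV/u = 662.483 MeV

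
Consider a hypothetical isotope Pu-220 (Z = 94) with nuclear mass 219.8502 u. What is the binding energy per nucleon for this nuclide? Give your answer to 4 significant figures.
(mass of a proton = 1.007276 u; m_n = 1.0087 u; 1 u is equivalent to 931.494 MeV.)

8.172 MeV/nucleon

With 94 protons and 126 neutrons (A = 220):
Σm = 94·m_p + 126·m_n = 94.683944 + 127.0962 = 221.780144 u
The mass defect is 221.780144 − 219.8502 = 1.929944 u.
Binding energy = Δm·c² = 1.929944 × 931.494 MeV/u = 1797.73 MeV
Per nucleon: 1797.73 / 220 = 8.172 MeV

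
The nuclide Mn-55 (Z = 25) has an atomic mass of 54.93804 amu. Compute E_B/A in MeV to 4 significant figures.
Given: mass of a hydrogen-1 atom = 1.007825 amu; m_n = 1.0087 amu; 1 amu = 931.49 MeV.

8.783 MeV/nucleon

Σm = 25·m(¹H) + 30·m_n = 25.195625 + 30.2610 = 55.456625 amu
Δm = 55.456625 − 54.93804 = 0.518585 amu
Binding energy = Δm·c² = 0.518585 × 931.49 MeV/amu = 483.057 MeV
BE/A = 483.057 MeV / 55 = 8.783 MeV/nucleon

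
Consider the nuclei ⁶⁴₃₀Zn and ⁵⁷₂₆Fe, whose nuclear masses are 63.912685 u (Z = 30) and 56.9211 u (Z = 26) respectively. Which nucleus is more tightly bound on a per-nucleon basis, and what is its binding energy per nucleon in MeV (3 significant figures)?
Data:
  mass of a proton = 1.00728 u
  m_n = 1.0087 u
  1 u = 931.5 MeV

⁵⁷₂₆Fe; 8.79 MeV/nucleon

⁶⁴₃₀Zn: Σm = 30(1.00728) + 34(1.0087) = 64.51420 u; Δm = 0.601515 u; E_B = 560.311 MeV; E_B/A = 8.7549 MeV
⁵⁷₂₆Fe: Σm = 26(1.00728) + 31(1.0087) = 57.45898 u; Δm = 0.53788 u; E_B = 501.04 MeV; E_B/A = 8.790 MeV
⁵⁷₂₆Fe has the higher binding energy per nucleon, so it is the more tightly bound nucleus.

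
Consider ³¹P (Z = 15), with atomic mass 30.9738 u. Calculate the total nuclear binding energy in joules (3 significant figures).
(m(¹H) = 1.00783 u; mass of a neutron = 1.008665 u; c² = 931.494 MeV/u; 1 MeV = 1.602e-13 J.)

Total constituent mass: 15 × 1.00783 + 16 × 1.008665 = 31.256090 u
Δm = 31.256090 − 30.9738 = 0.282290 u
Binding energy = Δm·c² = 0.282290 × 931.494 MeV/u = 262.951 MeV
In joules: 262.951 MeV × 1.602e-13 J/MeV = 4.2125e-11 J

4.21e-11 J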